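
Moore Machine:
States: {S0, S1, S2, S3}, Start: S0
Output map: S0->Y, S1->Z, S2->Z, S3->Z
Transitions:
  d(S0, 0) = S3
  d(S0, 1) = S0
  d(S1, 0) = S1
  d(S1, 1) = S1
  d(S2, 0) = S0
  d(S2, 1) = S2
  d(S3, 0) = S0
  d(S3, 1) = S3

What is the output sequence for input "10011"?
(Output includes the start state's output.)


Start: S0 (output Y)
  --1--> S0 (output Y)
  --0--> S3 (output Z)
  --0--> S0 (output Y)
  --1--> S0 (output Y)
  --1--> S0 (output Y)

"YYZYYY"


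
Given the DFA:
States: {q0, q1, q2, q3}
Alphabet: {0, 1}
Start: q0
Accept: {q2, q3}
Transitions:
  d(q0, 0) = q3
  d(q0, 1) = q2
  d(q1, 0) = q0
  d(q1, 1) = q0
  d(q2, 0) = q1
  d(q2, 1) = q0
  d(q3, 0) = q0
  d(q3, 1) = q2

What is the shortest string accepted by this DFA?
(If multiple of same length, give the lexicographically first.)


BFS by string length (lex-first path to each state shown):
  len 0: q0<-""
  len 1: q2<-"1", q3<-"0"
Found accept state at length 1.

"0"


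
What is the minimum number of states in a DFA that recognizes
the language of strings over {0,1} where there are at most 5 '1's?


States: count = 0, 1, ..., 5 (all accepting; 6 states), plus a dead state for count > 5.
Total: 6 + 1 = 7.

7


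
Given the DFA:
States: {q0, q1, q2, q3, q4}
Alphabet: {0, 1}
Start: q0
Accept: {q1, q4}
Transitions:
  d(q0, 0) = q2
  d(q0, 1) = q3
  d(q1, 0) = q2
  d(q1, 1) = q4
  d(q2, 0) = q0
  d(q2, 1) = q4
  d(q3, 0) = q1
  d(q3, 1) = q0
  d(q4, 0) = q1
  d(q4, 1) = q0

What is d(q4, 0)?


Looking up transition d(q4, 0)

q1


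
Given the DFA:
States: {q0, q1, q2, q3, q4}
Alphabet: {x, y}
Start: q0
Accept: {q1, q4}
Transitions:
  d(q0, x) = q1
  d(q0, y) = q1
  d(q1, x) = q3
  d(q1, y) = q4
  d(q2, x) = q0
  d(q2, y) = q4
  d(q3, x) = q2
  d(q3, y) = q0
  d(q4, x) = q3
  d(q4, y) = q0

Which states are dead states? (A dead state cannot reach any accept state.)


Forward reachability from each state:
  q0 -> reaches accept state q1 (live)
  q1 -> reaches accept state q1 (live)
  q2 -> reaches accept state q1 (live)
  q3 -> reaches accept state q1 (live)
  q4 -> reaches accept state q1 (live)

None (all states can reach an accept state)


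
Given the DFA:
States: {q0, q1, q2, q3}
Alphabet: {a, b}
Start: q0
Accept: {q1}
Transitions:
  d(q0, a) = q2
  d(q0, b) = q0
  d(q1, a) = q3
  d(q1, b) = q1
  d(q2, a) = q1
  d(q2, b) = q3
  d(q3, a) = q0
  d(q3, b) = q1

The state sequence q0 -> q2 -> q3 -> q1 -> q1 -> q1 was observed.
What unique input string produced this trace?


Trace back each transition to find the symbol:
  q0 --[a]--> q2
  q2 --[b]--> q3
  q3 --[b]--> q1
  q1 --[b]--> q1
  q1 --[b]--> q1

"abbbb"


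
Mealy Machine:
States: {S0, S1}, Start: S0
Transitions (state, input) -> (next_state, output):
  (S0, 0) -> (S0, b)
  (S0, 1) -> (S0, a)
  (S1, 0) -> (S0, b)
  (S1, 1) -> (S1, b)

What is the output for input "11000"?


Step-by-step:
  (S0, 1) -> (S0, a)
  (S0, 1) -> (S0, a)
  (S0, 0) -> (S0, b)
  (S0, 0) -> (S0, b)
  (S0, 0) -> (S0, b)

"aabbb"


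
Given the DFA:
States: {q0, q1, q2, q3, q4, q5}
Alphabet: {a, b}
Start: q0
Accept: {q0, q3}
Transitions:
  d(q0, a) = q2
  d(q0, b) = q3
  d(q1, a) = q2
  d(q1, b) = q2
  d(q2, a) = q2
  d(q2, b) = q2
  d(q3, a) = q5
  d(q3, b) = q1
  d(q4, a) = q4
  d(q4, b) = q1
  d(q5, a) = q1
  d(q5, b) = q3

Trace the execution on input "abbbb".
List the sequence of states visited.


Input: abbbb
d(q0, a) = q2
d(q2, b) = q2
d(q2, b) = q2
d(q2, b) = q2
d(q2, b) = q2


q0 -> q2 -> q2 -> q2 -> q2 -> q2


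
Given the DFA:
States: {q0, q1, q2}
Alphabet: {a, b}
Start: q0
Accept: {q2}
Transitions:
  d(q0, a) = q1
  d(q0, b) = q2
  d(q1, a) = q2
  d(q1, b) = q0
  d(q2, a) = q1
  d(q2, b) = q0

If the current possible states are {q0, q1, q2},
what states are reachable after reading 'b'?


Apply transition on 'b' from each current state:
  d(q0, b) = q2
  d(q1, b) = q0
  d(q2, b) = q0

{q0, q2}


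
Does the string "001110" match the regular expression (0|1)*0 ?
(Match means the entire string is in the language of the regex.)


|string| = 6; first = '0'; last = '0'

Yes, "001110" matches (0|1)*0


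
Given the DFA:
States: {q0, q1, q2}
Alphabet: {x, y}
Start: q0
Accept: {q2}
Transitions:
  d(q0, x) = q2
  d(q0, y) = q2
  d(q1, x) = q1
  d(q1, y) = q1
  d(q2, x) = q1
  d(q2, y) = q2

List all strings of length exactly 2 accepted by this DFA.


All strings of length 2: 4 total
Accepted: 2

"xy", "yy"


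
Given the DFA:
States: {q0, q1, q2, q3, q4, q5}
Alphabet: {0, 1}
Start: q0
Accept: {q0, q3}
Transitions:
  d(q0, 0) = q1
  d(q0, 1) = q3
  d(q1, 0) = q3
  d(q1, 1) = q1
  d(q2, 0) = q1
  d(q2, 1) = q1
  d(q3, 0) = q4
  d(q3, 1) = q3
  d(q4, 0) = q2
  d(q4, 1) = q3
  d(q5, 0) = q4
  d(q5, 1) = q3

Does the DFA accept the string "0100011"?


Trace: q0 -> q1 -> q1 -> q3 -> q4 -> q2 -> q1 -> q1
Final state: q1
Accept states: {q0, q3}

No, rejected (final state q1 is not an accept state)


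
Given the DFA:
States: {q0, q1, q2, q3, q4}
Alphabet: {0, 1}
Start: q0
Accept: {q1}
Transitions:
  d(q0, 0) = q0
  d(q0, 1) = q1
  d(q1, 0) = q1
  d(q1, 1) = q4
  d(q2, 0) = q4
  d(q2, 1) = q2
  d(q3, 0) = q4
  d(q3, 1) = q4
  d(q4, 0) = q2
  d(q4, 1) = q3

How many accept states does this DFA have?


Accept states listed: {q1}
Counting: q1(1)

1


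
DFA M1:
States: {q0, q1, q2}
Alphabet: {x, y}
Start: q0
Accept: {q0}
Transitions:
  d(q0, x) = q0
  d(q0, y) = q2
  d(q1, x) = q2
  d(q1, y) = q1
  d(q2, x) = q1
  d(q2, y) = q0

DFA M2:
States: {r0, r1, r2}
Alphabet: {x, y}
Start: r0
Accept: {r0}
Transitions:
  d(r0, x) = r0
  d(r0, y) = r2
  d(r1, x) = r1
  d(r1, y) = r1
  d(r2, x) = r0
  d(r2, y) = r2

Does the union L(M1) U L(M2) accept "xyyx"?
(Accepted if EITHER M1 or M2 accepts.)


M1: final=q0 accepted=True
M2: final=r0 accepted=True

Yes, union accepts


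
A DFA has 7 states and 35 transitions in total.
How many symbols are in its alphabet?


Each state has exactly one transition per symbol.
|alphabet| = transitions / states = 35 / 7 = 5

5


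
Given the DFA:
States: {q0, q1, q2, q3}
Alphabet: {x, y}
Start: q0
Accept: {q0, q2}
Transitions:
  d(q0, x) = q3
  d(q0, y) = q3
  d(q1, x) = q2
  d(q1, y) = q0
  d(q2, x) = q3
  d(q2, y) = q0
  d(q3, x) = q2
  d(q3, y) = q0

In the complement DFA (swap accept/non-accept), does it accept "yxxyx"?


Trace: q0 -> q3 -> q2 -> q3 -> q0 -> q3
Final: q3
Original accept: {q0, q2}
Complement: q3 is not in original accept

Yes, complement accepts (original rejects)


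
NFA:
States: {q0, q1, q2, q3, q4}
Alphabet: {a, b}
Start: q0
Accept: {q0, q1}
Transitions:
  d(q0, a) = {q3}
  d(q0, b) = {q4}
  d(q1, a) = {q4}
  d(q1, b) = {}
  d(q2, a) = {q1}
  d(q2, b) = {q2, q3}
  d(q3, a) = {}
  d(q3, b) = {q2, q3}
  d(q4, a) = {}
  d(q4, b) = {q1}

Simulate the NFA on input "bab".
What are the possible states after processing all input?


Start: {q0}
  --b--> {q4}
  --a--> {}
  --b--> {}

{} (empty set, no valid transitions)


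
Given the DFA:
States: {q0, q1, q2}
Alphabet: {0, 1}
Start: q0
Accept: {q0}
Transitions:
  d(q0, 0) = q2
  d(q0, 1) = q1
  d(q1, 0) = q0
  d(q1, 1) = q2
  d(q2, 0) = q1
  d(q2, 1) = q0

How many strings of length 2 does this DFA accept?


Enumerating all length-2 strings:
  "00" -> q1 [reject]
  "01" -> q0 [accept]
  "10" -> q0 [accept]
  "11" -> q2 [reject]

2 out of 4


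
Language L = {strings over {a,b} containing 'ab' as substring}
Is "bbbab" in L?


'ab' occurs at index 3

Yes, "bbbab" is in L


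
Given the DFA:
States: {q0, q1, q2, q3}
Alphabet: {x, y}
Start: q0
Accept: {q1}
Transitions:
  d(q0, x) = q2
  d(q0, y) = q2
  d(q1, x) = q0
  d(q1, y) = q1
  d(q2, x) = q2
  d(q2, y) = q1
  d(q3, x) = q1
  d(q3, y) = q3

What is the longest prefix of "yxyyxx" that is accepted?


Run the DFA, marking each prefix where the state is accepting:
  "" -> q0 [reject]
  "y" -> q2 [reject]
  "yx" -> q2 [reject]
  "yxy" -> q1 [accept]
  "yxyy" -> q1 [accept]
  "yxyyx" -> q0 [reject]
  "yxyyxx" -> q2 [reject]

"yxyy"


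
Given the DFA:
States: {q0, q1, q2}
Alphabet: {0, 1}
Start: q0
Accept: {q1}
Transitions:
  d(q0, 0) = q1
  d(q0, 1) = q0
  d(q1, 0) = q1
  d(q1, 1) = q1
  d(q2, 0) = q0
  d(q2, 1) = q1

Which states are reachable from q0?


BFS from q0:
  layer 0: {q0}
  layer 1: {q1}

{q0, q1}


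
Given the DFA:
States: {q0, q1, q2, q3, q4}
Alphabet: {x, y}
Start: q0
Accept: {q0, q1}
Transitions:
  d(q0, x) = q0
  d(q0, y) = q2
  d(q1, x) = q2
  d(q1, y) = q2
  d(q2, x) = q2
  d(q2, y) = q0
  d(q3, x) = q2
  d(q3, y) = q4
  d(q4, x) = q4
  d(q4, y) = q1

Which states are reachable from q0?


BFS from q0:
  layer 0: {q0}
  layer 1: {q2}

{q0, q2}


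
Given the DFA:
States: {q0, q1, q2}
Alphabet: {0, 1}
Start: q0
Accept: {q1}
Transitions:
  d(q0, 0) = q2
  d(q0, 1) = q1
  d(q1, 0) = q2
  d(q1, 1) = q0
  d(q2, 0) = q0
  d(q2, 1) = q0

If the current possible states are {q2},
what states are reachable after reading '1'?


Apply transition on '1' from each current state:
  d(q2, 1) = q0

{q0}


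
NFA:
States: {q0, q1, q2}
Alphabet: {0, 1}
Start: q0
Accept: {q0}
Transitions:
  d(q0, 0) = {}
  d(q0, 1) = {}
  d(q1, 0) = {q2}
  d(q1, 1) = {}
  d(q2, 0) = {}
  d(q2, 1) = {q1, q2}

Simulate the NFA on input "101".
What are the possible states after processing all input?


Start: {q0}
  --1--> {}
  --0--> {}
  --1--> {}

{} (empty set, no valid transitions)


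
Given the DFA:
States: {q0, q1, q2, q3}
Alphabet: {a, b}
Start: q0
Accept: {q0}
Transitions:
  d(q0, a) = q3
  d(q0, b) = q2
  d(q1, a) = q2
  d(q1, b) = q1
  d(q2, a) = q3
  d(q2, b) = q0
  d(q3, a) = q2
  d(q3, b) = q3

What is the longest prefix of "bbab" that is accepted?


Run the DFA, marking each prefix where the state is accepting:
  "" -> q0 [accept]
  "b" -> q2 [reject]
  "bb" -> q0 [accept]
  "bba" -> q3 [reject]
  "bbab" -> q3 [reject]

"bb"


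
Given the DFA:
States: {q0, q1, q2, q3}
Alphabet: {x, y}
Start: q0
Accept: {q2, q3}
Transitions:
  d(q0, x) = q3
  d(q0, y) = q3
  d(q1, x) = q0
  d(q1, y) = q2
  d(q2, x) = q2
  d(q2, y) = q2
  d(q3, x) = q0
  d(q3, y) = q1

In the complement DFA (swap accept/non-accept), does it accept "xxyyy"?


Trace: q0 -> q3 -> q0 -> q3 -> q1 -> q2
Final: q2
Original accept: {q2, q3}
Complement: q2 is in original accept

No, complement rejects (original accepts)


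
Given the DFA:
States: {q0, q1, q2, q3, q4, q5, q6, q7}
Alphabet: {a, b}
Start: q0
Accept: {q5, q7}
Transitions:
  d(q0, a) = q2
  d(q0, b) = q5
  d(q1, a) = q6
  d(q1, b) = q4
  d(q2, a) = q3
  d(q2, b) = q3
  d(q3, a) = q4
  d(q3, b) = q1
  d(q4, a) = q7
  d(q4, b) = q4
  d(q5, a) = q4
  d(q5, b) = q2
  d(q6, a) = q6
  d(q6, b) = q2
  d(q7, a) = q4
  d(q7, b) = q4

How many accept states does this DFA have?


Accept states listed: {q5, q7}
Counting: q5(1) q7(2)

2


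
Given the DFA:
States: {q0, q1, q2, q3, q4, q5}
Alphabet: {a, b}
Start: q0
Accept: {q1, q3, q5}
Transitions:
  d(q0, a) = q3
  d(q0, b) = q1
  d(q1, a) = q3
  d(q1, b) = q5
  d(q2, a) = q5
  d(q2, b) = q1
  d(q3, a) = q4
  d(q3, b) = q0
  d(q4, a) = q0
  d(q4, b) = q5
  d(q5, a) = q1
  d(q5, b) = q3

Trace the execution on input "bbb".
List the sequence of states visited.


Input: bbb
d(q0, b) = q1
d(q1, b) = q5
d(q5, b) = q3


q0 -> q1 -> q5 -> q3


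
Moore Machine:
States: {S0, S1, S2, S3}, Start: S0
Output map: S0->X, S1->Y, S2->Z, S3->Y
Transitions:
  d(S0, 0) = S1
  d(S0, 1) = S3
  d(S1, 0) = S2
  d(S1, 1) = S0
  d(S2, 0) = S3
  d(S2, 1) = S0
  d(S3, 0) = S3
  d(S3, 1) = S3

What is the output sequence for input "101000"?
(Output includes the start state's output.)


Start: S0 (output X)
  --1--> S3 (output Y)
  --0--> S3 (output Y)
  --1--> S3 (output Y)
  --0--> S3 (output Y)
  --0--> S3 (output Y)
  --0--> S3 (output Y)

"XYYYYYY"


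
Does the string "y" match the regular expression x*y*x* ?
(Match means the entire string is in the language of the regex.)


|string| = 1; first = 'y'; last = 'y'

Yes, "y" matches x*y*x*


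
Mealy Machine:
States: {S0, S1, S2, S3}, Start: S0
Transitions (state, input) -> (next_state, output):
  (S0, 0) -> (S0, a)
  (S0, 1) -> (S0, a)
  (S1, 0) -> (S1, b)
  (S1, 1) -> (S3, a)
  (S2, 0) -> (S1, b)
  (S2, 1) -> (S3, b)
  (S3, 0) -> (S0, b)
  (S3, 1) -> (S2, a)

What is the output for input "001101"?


Step-by-step:
  (S0, 0) -> (S0, a)
  (S0, 0) -> (S0, a)
  (S0, 1) -> (S0, a)
  (S0, 1) -> (S0, a)
  (S0, 0) -> (S0, a)
  (S0, 1) -> (S0, a)

"aaaaaa"


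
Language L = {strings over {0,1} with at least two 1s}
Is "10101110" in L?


count('1') = 5

Yes, "10101110" is in L


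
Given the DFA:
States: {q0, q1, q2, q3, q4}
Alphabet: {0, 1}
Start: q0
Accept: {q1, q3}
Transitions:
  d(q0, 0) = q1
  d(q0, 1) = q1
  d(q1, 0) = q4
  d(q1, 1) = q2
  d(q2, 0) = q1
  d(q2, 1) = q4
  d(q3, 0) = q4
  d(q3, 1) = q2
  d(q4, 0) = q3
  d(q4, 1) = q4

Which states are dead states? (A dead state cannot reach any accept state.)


Forward reachability from each state:
  q0 -> reaches accept state q1 (live)
  q1 -> reaches accept state q1 (live)
  q2 -> reaches accept state q1 (live)
  q3 -> reaches accept state q1 (live)
  q4 -> reaches accept state q1 (live)

None (all states can reach an accept state)


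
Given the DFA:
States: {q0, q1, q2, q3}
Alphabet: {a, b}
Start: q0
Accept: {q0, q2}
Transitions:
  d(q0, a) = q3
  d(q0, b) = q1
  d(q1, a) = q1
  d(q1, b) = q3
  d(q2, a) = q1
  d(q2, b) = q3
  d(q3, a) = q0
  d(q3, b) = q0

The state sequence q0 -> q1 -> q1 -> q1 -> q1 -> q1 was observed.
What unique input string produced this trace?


Trace back each transition to find the symbol:
  q0 --[b]--> q1
  q1 --[a]--> q1
  q1 --[a]--> q1
  q1 --[a]--> q1
  q1 --[a]--> q1

"baaaa"


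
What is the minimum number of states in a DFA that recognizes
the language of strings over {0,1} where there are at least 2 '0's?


States: count = 0, 1, ..., 1, and a final '>= 2' state.
Total: 2 + 1 = 3. Accept = '>= 2' state.

3


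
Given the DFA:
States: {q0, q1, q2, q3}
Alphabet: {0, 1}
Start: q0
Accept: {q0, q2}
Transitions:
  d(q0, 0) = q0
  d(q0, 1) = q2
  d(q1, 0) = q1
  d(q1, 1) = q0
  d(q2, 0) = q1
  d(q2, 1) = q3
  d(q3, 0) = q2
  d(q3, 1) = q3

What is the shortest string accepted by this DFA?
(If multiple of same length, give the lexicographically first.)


BFS by string length (lex-first path to each state shown):
  len 0: q0<-""
Found accept state at length 0.

"" (empty string)


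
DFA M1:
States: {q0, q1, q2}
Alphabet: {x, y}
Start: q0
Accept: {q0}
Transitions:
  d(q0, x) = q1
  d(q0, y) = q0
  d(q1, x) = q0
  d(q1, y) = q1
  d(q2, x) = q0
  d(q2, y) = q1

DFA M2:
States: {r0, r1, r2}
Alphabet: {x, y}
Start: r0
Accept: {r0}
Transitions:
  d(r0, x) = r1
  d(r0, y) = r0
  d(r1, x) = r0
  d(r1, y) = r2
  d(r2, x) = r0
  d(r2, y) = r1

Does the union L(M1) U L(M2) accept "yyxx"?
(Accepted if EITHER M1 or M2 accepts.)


M1: final=q0 accepted=True
M2: final=r0 accepted=True

Yes, union accepts


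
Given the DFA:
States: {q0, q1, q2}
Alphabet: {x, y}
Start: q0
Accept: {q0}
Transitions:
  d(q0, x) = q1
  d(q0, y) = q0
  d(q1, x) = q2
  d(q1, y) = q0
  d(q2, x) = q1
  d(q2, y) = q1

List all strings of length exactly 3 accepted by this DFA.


All strings of length 3: 8 total
Accepted: 3

"xyy", "yxy", "yyy"


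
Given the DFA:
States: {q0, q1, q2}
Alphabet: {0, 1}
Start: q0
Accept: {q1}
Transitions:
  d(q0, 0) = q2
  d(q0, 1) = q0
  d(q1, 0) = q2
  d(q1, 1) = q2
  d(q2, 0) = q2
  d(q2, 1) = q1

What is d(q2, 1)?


Looking up transition d(q2, 1)

q1


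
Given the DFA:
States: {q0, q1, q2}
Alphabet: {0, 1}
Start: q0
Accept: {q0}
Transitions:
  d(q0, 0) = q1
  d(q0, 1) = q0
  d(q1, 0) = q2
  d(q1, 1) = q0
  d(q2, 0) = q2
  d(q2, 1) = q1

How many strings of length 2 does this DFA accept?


Enumerating all length-2 strings:
  "00" -> q2 [reject]
  "01" -> q0 [accept]
  "10" -> q1 [reject]
  "11" -> q0 [accept]

2 out of 4


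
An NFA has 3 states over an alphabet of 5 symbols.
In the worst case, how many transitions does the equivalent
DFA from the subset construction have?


Subset construction: one DFA state per subset of NFA states = 2^3 = 8 states.
Each DFA state has 5 outgoing transitions: 8 * 5 = 40

40


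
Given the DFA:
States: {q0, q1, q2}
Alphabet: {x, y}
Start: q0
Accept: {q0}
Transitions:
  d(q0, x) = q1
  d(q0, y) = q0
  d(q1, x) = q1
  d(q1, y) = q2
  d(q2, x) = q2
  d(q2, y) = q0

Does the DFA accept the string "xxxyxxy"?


Trace: q0 -> q1 -> q1 -> q1 -> q2 -> q2 -> q2 -> q0
Final state: q0
Accept states: {q0}

Yes, accepted (final state q0 is an accept state)


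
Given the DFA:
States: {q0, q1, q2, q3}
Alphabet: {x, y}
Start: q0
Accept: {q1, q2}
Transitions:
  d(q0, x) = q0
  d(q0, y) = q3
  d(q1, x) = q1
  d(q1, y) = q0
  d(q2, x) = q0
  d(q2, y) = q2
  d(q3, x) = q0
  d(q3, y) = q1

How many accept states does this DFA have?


Accept states listed: {q1, q2}
Counting: q1(1) q2(2)

2


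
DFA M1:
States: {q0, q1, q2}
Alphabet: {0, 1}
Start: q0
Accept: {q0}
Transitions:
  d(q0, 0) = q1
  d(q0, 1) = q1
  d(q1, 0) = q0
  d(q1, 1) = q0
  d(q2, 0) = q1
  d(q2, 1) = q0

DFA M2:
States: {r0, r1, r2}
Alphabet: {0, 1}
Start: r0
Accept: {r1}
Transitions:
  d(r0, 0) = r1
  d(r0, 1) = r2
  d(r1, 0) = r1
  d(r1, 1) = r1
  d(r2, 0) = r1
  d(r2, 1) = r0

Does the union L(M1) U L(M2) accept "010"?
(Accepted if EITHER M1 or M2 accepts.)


M1: final=q1 accepted=False
M2: final=r1 accepted=True

Yes, union accepts


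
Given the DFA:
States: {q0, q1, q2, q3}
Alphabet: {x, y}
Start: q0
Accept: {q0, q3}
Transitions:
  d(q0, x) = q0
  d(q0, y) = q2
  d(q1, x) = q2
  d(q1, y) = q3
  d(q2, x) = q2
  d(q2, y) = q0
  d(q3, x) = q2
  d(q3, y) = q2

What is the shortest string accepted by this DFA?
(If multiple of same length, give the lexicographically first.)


BFS by string length (lex-first path to each state shown):
  len 0: q0<-""
Found accept state at length 0.

"" (empty string)


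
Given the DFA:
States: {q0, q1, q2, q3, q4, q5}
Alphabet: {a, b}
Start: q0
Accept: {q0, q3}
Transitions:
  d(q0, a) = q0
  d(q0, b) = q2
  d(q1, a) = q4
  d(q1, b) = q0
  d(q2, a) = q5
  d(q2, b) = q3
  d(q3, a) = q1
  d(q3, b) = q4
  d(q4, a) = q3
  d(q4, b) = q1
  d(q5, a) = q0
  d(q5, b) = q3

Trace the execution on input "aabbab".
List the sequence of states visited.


Input: aabbab
d(q0, a) = q0
d(q0, a) = q0
d(q0, b) = q2
d(q2, b) = q3
d(q3, a) = q1
d(q1, b) = q0


q0 -> q0 -> q0 -> q2 -> q3 -> q1 -> q0


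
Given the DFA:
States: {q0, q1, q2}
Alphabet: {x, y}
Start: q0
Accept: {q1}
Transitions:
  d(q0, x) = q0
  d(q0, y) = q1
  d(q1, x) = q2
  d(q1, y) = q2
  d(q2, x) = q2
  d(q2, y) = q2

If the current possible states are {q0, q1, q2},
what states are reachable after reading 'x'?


Apply transition on 'x' from each current state:
  d(q0, x) = q0
  d(q1, x) = q2
  d(q2, x) = q2

{q0, q2}


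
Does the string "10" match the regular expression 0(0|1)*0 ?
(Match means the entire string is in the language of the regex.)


|string| = 2; first = '1'; last = '0'

No, "10" does not match 0(0|1)*0


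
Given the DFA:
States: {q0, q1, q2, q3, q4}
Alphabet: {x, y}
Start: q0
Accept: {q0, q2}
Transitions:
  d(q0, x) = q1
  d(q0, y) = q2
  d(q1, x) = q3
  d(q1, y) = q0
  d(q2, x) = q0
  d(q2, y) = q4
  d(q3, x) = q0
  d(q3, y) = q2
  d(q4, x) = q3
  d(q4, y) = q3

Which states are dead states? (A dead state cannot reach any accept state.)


Forward reachability from each state:
  q0 -> reaches accept state q0 (live)
  q1 -> reaches accept state q0 (live)
  q2 -> reaches accept state q0 (live)
  q3 -> reaches accept state q0 (live)
  q4 -> reaches accept state q0 (live)

None (all states can reach an accept state)


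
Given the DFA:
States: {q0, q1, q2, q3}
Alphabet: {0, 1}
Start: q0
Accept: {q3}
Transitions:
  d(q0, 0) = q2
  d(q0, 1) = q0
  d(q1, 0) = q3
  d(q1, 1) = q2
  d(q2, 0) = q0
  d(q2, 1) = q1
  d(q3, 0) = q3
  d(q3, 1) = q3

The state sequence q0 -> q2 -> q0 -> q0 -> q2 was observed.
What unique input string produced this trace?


Trace back each transition to find the symbol:
  q0 --[0]--> q2
  q2 --[0]--> q0
  q0 --[1]--> q0
  q0 --[0]--> q2

"0010"


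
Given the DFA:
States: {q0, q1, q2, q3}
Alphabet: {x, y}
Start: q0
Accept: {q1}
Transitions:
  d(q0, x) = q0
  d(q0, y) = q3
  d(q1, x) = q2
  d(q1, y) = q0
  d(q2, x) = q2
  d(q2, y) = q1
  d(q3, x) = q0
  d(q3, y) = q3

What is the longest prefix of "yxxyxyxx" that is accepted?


Run the DFA, marking each prefix where the state is accepting:
  "" -> q0 [reject]
  "y" -> q3 [reject]
  "yx" -> q0 [reject]
  "yxx" -> q0 [reject]
  "yxxy" -> q3 [reject]
  "yxxyx" -> q0 [reject]
  "yxxyxy" -> q3 [reject]
  "yxxyxyx" -> q0 [reject]
  "yxxyxyxx" -> q0 [reject]

No prefix is accepted


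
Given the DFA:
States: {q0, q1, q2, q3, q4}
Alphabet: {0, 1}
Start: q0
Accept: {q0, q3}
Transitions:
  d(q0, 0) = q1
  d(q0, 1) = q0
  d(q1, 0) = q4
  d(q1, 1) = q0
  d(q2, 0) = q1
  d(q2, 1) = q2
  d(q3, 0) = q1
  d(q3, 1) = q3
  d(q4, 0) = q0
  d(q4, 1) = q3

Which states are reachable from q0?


BFS from q0:
  layer 0: {q0}
  layer 1: {q1}
  layer 2: {q4}
  layer 3: {q3}

{q0, q1, q3, q4}


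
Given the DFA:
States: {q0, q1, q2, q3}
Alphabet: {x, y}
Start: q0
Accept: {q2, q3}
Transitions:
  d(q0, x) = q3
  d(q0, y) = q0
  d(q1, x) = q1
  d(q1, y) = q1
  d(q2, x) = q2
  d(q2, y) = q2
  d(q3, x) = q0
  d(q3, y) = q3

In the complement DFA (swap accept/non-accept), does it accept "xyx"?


Trace: q0 -> q3 -> q3 -> q0
Final: q0
Original accept: {q2, q3}
Complement: q0 is not in original accept

Yes, complement accepts (original rejects)


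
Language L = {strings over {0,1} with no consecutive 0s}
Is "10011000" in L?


'00' occurs at index 1

No, "10011000" is not in L


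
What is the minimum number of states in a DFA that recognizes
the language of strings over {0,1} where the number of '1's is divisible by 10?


States track (count of '1') mod 10.
Need 10 states: one per remainder 0..9; accept = remainder 0.

10


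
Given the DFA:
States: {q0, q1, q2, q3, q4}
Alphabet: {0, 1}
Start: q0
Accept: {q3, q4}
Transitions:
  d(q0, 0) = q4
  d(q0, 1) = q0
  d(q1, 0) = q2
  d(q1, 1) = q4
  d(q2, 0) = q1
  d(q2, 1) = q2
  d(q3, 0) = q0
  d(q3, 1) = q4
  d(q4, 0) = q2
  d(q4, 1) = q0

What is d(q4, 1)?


Looking up transition d(q4, 1)

q0


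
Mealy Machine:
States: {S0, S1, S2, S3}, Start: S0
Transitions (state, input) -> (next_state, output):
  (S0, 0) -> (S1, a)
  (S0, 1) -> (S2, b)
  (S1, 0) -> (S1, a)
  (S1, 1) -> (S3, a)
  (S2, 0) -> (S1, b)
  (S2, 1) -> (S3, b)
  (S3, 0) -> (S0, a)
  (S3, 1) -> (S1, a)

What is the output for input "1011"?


Step-by-step:
  (S0, 1) -> (S2, b)
  (S2, 0) -> (S1, b)
  (S1, 1) -> (S3, a)
  (S3, 1) -> (S1, a)

"bbaa"


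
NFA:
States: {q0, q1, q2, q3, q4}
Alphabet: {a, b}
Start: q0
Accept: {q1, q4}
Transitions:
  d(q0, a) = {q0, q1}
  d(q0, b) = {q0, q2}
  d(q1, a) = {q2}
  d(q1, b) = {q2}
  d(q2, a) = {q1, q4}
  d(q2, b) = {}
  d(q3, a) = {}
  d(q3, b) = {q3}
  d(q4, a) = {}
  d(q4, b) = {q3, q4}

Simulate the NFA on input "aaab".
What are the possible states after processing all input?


Start: {q0}
  --a--> {q0, q1}
  --a--> {q0, q1, q2}
  --a--> {q0, q1, q2, q4}
  --b--> {q0, q2, q3, q4}

{q0, q2, q3, q4}


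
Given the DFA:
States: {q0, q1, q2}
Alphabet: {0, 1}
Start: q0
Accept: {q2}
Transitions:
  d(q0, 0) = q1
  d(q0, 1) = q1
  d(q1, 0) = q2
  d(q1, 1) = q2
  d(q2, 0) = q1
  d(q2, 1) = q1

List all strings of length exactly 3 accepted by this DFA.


All strings of length 3: 8 total
Accepted: 0

None


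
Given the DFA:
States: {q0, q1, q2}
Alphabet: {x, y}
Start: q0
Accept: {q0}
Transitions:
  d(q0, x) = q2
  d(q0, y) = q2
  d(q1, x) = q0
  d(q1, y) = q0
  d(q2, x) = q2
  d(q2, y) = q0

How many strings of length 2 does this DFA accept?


Enumerating all length-2 strings:
  "xx" -> q2 [reject]
  "xy" -> q0 [accept]
  "yx" -> q2 [reject]
  "yy" -> q0 [accept]

2 out of 4


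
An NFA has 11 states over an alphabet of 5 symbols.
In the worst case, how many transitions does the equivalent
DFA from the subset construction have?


Subset construction: one DFA state per subset of NFA states = 2^11 = 2048 states.
Each DFA state has 5 outgoing transitions: 2048 * 5 = 10240

10240


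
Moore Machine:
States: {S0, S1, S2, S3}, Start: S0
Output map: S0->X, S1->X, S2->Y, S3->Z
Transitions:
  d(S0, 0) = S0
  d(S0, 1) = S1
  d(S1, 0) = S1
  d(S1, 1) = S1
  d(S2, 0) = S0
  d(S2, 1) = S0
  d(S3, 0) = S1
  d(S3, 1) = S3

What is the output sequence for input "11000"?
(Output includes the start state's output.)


Start: S0 (output X)
  --1--> S1 (output X)
  --1--> S1 (output X)
  --0--> S1 (output X)
  --0--> S1 (output X)
  --0--> S1 (output X)

"XXXXXX"


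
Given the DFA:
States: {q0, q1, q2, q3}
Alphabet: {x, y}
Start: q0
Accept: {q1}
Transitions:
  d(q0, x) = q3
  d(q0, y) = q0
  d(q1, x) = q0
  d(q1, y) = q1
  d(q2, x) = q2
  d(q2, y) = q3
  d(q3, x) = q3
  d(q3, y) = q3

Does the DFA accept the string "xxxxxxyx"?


Trace: q0 -> q3 -> q3 -> q3 -> q3 -> q3 -> q3 -> q3 -> q3
Final state: q3
Accept states: {q1}

No, rejected (final state q3 is not an accept state)


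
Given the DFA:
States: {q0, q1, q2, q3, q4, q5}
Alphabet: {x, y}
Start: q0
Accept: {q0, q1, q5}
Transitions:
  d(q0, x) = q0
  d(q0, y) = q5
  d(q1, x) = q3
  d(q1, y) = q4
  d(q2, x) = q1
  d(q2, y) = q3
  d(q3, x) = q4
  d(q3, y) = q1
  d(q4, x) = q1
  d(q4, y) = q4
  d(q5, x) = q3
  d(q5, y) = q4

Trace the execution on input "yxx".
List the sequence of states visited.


Input: yxx
d(q0, y) = q5
d(q5, x) = q3
d(q3, x) = q4


q0 -> q5 -> q3 -> q4


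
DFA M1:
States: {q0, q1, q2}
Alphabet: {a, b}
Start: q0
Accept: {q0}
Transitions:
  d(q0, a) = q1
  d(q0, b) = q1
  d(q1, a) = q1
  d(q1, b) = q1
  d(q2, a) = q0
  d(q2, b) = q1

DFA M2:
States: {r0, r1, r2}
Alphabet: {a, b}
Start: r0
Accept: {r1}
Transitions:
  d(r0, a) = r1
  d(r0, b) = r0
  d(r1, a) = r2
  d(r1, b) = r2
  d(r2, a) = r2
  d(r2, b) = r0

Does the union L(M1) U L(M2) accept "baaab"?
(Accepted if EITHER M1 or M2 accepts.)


M1: final=q1 accepted=False
M2: final=r0 accepted=False

No, union rejects (neither accepts)


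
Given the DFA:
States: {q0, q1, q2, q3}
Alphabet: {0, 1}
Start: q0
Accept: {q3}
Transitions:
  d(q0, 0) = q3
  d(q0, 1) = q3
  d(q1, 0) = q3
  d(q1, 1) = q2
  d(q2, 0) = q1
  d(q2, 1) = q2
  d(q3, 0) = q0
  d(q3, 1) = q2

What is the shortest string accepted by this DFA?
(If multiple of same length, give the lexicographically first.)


BFS by string length (lex-first path to each state shown):
  len 0: q0<-""
  len 1: q3<-"0"
Found accept state at length 1.

"0"


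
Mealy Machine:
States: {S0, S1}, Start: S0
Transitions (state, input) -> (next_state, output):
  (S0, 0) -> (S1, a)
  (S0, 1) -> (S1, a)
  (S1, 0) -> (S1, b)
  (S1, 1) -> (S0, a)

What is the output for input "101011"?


Step-by-step:
  (S0, 1) -> (S1, a)
  (S1, 0) -> (S1, b)
  (S1, 1) -> (S0, a)
  (S0, 0) -> (S1, a)
  (S1, 1) -> (S0, a)
  (S0, 1) -> (S1, a)

"abaaaa"


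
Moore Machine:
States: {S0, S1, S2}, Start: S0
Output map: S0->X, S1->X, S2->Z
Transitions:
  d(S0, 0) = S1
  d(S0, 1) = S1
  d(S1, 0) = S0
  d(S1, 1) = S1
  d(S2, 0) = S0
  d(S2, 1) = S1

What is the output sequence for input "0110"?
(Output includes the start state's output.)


Start: S0 (output X)
  --0--> S1 (output X)
  --1--> S1 (output X)
  --1--> S1 (output X)
  --0--> S0 (output X)

"XXXXX"


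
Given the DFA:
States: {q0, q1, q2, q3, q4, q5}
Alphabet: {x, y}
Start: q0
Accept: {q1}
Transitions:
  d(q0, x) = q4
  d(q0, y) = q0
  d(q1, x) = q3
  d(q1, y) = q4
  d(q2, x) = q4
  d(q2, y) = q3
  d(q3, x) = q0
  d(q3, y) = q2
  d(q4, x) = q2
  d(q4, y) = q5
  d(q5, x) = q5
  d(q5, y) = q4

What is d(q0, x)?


Looking up transition d(q0, x)

q4


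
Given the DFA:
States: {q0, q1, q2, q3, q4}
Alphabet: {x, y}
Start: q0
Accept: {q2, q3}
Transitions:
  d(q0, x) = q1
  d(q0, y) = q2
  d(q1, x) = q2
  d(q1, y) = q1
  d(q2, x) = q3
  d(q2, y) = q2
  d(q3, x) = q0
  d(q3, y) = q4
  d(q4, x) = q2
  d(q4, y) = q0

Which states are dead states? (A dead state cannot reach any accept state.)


Forward reachability from each state:
  q0 -> reaches accept state q2 (live)
  q1 -> reaches accept state q2 (live)
  q2 -> reaches accept state q2 (live)
  q3 -> reaches accept state q2 (live)
  q4 -> reaches accept state q2 (live)

None (all states can reach an accept state)


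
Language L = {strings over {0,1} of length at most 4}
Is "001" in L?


length = 3

Yes, "001" is in L


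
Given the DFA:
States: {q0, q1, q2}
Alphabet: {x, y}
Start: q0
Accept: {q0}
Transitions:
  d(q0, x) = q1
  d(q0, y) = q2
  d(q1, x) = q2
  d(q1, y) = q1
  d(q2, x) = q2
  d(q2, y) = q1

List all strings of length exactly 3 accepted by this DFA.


All strings of length 3: 8 total
Accepted: 0

None


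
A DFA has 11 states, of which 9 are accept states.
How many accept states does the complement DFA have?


Complement swaps accept and non-accept states.
11 - 9 = 2

2


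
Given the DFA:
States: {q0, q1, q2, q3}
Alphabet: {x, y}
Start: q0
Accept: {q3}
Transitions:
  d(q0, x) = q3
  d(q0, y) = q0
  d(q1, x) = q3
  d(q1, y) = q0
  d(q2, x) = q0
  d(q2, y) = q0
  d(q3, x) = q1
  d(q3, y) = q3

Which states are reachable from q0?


BFS from q0:
  layer 0: {q0}
  layer 1: {q3}
  layer 2: {q1}

{q0, q1, q3}


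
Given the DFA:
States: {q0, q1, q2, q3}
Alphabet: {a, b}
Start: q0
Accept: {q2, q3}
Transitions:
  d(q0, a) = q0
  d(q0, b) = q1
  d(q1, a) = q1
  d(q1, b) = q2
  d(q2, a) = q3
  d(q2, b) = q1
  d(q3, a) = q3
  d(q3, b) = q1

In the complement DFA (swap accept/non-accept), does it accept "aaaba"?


Trace: q0 -> q0 -> q0 -> q0 -> q1 -> q1
Final: q1
Original accept: {q2, q3}
Complement: q1 is not in original accept

Yes, complement accepts (original rejects)


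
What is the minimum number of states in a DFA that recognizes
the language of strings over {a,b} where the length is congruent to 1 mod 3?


States track (length) mod 3.
Need 3 states: one per remainder 0..2; accept = remainder 1.

3


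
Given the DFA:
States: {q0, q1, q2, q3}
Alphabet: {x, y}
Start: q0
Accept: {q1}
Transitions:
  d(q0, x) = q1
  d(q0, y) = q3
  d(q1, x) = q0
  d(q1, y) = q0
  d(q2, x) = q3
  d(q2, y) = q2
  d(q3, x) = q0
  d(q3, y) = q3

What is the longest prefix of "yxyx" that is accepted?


Run the DFA, marking each prefix where the state is accepting:
  "" -> q0 [reject]
  "y" -> q3 [reject]
  "yx" -> q0 [reject]
  "yxy" -> q3 [reject]
  "yxyx" -> q0 [reject]

No prefix is accepted


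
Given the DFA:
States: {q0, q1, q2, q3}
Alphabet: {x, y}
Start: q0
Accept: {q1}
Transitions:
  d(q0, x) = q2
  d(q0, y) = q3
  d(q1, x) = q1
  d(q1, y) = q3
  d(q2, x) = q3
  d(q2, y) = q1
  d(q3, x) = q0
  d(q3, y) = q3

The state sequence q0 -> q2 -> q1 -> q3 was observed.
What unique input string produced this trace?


Trace back each transition to find the symbol:
  q0 --[x]--> q2
  q2 --[y]--> q1
  q1 --[y]--> q3

"xyy"


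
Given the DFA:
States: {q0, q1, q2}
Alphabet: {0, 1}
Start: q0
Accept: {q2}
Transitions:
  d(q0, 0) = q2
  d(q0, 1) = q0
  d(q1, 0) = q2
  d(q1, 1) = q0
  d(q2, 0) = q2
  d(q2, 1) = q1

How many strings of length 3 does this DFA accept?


Enumerating all length-3 strings:
  "000" -> q2 [accept]
  "001" -> q1 [reject]
  "010" -> q2 [accept]
  "011" -> q0 [reject]
  "100" -> q2 [accept]
  "101" -> q1 [reject]
  "110" -> q2 [accept]
  "111" -> q0 [reject]

4 out of 8


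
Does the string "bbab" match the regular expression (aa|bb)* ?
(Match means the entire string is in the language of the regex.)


|string| = 4; first = 'b'; last = 'b'

No, "bbab" does not match (aa|bb)*


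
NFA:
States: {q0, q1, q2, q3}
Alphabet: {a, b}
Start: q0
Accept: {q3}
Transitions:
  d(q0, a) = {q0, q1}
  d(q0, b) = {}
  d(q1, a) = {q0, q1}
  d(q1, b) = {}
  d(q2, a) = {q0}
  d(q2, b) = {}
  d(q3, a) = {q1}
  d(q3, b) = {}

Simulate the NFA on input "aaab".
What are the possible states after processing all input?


Start: {q0}
  --a--> {q0, q1}
  --a--> {q0, q1}
  --a--> {q0, q1}
  --b--> {}

{} (empty set, no valid transitions)


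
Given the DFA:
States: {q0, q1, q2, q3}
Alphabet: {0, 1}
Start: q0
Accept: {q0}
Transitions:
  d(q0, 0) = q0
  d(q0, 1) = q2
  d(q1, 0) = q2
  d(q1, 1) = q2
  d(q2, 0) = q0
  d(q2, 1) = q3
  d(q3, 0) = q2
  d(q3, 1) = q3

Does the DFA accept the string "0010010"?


Trace: q0 -> q0 -> q0 -> q2 -> q0 -> q0 -> q2 -> q0
Final state: q0
Accept states: {q0}

Yes, accepted (final state q0 is an accept state)


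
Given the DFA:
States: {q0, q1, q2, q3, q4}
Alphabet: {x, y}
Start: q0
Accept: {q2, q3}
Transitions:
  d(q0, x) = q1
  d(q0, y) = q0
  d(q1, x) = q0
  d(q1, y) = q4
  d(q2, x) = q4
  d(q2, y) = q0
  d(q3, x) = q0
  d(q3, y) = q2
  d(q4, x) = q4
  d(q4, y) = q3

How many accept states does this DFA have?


Accept states listed: {q2, q3}
Counting: q2(1) q3(2)

2


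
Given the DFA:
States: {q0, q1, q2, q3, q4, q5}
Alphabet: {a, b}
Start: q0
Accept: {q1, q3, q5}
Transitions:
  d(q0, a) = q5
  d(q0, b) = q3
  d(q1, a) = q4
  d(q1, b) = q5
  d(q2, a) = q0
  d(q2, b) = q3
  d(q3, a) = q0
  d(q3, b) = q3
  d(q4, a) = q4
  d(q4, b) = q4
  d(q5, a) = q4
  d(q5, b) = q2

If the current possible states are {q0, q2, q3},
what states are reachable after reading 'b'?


Apply transition on 'b' from each current state:
  d(q0, b) = q3
  d(q2, b) = q3
  d(q3, b) = q3

{q3}


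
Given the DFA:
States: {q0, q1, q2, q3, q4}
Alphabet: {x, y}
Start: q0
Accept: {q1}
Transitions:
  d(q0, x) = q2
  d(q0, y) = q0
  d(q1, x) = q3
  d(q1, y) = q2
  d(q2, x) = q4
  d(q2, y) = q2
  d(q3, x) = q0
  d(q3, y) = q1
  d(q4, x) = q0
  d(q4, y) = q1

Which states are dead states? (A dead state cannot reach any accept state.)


Forward reachability from each state:
  q0 -> reaches accept state q1 (live)
  q1 -> reaches accept state q1 (live)
  q2 -> reaches accept state q1 (live)
  q3 -> reaches accept state q1 (live)
  q4 -> reaches accept state q1 (live)

None (all states can reach an accept state)


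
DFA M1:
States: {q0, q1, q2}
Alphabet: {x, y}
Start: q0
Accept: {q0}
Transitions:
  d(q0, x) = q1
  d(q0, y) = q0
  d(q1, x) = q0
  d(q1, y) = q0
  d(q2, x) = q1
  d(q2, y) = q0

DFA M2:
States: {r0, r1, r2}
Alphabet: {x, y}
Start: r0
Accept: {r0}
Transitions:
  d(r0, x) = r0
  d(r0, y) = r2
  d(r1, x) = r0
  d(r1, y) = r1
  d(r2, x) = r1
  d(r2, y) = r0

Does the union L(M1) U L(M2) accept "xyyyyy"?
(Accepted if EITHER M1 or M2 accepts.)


M1: final=q0 accepted=True
M2: final=r2 accepted=False

Yes, union accepts


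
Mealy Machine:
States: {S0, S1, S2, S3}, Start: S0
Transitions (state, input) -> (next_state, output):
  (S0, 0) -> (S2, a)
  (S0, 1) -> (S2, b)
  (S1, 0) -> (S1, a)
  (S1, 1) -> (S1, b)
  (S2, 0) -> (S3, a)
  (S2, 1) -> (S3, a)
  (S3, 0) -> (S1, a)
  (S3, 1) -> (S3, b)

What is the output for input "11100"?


Step-by-step:
  (S0, 1) -> (S2, b)
  (S2, 1) -> (S3, a)
  (S3, 1) -> (S3, b)
  (S3, 0) -> (S1, a)
  (S1, 0) -> (S1, a)

"babaa"


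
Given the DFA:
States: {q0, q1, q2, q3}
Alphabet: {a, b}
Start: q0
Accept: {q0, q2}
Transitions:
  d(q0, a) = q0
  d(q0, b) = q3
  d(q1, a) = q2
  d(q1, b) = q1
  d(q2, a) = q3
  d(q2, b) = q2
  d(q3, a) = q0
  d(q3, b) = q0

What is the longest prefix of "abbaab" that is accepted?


Run the DFA, marking each prefix where the state is accepting:
  "" -> q0 [accept]
  "a" -> q0 [accept]
  "ab" -> q3 [reject]
  "abb" -> q0 [accept]
  "abba" -> q0 [accept]
  "abbaa" -> q0 [accept]
  "abbaab" -> q3 [reject]

"abbaa"


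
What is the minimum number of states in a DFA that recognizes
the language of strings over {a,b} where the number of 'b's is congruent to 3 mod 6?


States track (count of 'b') mod 6.
Need 6 states: one per remainder 0..5; accept = remainder 3.

6


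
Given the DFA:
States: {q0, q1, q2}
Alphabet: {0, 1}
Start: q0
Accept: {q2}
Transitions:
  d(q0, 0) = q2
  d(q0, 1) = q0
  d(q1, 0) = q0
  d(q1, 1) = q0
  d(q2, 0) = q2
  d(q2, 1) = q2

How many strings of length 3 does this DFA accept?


Enumerating all length-3 strings:
  "000" -> q2 [accept]
  "001" -> q2 [accept]
  "010" -> q2 [accept]
  "011" -> q2 [accept]
  "100" -> q2 [accept]
  "101" -> q2 [accept]
  "110" -> q2 [accept]
  "111" -> q0 [reject]

7 out of 8


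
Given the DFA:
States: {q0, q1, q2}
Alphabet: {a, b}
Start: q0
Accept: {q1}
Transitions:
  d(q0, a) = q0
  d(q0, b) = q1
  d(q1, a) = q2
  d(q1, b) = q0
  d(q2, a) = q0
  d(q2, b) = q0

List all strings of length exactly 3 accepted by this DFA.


All strings of length 3: 8 total
Accepted: 2

"aab", "bbb"


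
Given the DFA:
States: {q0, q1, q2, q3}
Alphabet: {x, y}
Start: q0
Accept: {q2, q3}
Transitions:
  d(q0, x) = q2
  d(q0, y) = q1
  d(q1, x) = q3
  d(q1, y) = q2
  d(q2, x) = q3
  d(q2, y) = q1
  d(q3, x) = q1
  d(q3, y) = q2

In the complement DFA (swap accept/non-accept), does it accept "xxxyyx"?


Trace: q0 -> q2 -> q3 -> q1 -> q2 -> q1 -> q3
Final: q3
Original accept: {q2, q3}
Complement: q3 is in original accept

No, complement rejects (original accepts)


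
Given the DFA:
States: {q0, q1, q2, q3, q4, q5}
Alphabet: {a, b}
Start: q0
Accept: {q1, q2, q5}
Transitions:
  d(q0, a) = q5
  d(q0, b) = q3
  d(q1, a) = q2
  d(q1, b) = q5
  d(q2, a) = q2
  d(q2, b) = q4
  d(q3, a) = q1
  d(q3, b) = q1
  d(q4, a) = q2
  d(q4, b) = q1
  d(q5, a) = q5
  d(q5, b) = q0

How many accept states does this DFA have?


Accept states listed: {q1, q2, q5}
Counting: q1(1) q2(2) q5(3)

3


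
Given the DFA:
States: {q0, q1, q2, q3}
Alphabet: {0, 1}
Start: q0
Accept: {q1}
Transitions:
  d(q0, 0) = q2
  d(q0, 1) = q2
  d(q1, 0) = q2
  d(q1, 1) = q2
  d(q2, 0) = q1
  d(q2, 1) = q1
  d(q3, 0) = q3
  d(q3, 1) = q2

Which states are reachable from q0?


BFS from q0:
  layer 0: {q0}
  layer 1: {q2}
  layer 2: {q1}

{q0, q1, q2}


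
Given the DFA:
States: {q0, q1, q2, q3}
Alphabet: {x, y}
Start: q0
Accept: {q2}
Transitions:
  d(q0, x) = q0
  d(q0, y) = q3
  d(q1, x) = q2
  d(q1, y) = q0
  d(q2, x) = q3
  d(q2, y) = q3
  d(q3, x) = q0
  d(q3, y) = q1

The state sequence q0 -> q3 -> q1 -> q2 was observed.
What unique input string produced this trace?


Trace back each transition to find the symbol:
  q0 --[y]--> q3
  q3 --[y]--> q1
  q1 --[x]--> q2

"yyx"


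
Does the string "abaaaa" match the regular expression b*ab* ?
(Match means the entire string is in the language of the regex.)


|string| = 6; first = 'a'; last = 'a'

No, "abaaaa" does not match b*ab*


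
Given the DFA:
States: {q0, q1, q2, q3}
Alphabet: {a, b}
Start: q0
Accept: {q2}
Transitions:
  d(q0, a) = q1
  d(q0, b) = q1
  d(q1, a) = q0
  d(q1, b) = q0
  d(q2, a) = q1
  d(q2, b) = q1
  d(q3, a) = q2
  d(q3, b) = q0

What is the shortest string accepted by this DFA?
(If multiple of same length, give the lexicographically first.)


BFS by string length (lex-first path to each state shown):
  len 0: q0<-""
  len 1: q1<-"a"
  len 2: q0<-"aa"
  len 3: q1<-"aaa"
  len 4: q0<-"aaaa"
  len 5: q1<-"aaaaa"
  len 6: q0<-"aaaaaa"
  len 7: q1<-"aaaaaaa"
  len 8: q0<-"aaaaaaaa"

No string accepted (empty language)


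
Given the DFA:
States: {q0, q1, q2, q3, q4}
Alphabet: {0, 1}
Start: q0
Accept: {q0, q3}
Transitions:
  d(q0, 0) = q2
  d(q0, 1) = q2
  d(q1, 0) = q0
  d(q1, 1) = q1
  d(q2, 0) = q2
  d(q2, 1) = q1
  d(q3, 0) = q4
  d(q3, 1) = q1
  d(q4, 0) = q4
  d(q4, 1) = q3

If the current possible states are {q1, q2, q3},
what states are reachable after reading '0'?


Apply transition on '0' from each current state:
  d(q1, 0) = q0
  d(q2, 0) = q2
  d(q3, 0) = q4

{q0, q2, q4}


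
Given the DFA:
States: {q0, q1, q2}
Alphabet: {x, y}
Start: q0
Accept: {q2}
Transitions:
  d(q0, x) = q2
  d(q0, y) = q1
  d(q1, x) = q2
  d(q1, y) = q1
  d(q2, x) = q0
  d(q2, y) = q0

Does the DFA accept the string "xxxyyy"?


Trace: q0 -> q2 -> q0 -> q2 -> q0 -> q1 -> q1
Final state: q1
Accept states: {q2}

No, rejected (final state q1 is not an accept state)


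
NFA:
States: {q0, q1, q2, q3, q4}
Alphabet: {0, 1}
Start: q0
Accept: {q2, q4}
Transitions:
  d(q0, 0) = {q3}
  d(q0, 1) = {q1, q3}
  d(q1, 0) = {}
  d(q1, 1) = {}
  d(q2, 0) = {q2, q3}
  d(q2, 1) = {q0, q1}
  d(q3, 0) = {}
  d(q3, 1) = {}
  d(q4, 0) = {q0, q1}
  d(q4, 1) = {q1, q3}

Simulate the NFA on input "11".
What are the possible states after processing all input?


Start: {q0}
  --1--> {q1, q3}
  --1--> {}

{} (empty set, no valid transitions)
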